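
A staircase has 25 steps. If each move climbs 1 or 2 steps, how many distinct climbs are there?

Condition on the final move: it is a 1-step (f(n-1) ways to get there) or a 2-step (f(n-2) ways), so f(n) = f(n-1) + f(n-2), with f(1)=1, f(2)=2.
Iterating the recurrence: f(1)=1, f(2)=2, f(3)=3, f(4)=5, f(5)=8, f(6)=13, f(7)=21, f(8)=34, f(9)=55, f(10)=89, f(11)=144, f(12)=233, f(13)=377, f(14)=610, f(15)=987, f(16)=1597, f(17)=2584, f(18)=4181, f(19)=6765, f(20)=10946, f(21)=17711, f(22)=28657, f(23)=46368, f(24)=75025, f(25)=121393.

Final answer: 121393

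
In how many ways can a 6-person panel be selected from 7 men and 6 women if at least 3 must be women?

Sum over valid woman counts:
C(6,3)C(7,3) = 700
C(6,4)C(7,2) = 315
C(6,5)C(7,1) = 42
C(6,6)C(7,0) = 1
Total: 700 + 315 + 42 + 1.

Final answer: 1058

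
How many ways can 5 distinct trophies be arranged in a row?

The number of ways to arrange 5 distinct objects is 5!.

Final answer: 5! = 120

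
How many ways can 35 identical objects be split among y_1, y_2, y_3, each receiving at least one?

Substitute y'_i = y_i - 1 (so y'_i >= 0). Then sum y'_i = 35 - 3 = 32.
Stars and bars: C(32+3-1, 3-1) = C(34,2).

Final answer: C(34,2) = 561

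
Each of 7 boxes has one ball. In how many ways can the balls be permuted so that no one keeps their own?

D(n) = (n-1)(D(n-1) + D(n-2)), D(0)=1, D(1)=0.
D(2) = 1 x (0 + 1) = 1
D(3) = 2 x (1 + 0) = 2
D(4) = 3 x (2 + 1) = 9
D(5) = 4 x (9 + 2) = 44
D(6) = 5 x (44 + 9) = 265
D(7) = 6 x (D(6) + D(5)) = 6 x (265 + 44)

Final answer: D(7) = 1854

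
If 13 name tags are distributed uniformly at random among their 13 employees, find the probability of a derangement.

D(n) = (n-1)(D(n-1) + D(n-2)), D(0)=1, D(1)=0.
Building up: D(2)=1, D(3)=2, D(4)=9, D(5)=44, D(6)=265, D(7)=1854, D(8)=14833, D(9)=133496, D(10)=1334961, D(11)=14684570, D(12)=176214841, D(13)=2290792932.
Total arrangements: 13! = 6227020800.
Probability = D(13)/13! = 63633137/172972800.

Final answer: D(13)/13! = 2290792932/6227020800 = 0.367879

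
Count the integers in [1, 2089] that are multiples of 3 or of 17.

Multiples of 3: 696. Multiples of 17: 122. Of both (lcm=51): 40.
By inclusion-exclusion: 696 + 122 - 40.

Final answer: 778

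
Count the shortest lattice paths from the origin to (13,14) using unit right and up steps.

Each path has 13 right steps and 14 up steps in some order (27 steps total).
Choose which 14 of the 27 steps are up: C(27,14).

Final answer: C(27,14) = 20058300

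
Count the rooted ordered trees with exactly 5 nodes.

This is a standard Catalan-number count: the answer is C_n. Here n = 5 - 1 = 4.
C_n = (2n)!/(n!(n+1)!), so C_{4} = 8!/(4! x 5!) = C(8,4)/5 = 70/5.

Final answer: C_{4} = 14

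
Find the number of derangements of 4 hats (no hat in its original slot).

Derangements satisfy D(n) = (n-1)(D(n-1) + D(n-2)), starting from D(0)=1, D(1)=0.
D(2) = 1 x (0 + 1) = 1
D(3) = 2 x (1 + 0) = 2
D(4) = 3 x (D(3) + D(2)) = 3 x (2 + 1)

Final answer: D(4) = 9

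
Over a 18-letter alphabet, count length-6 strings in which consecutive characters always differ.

Let g(n) count such strings. g(1) = 18, and each valid string of length n-1 extends in 17 ways (any symbol but the last), so g(n) = 17 g(n-1).
Total: g(6) = 18 x 17^5.

Final answer: 18 x 17^{5} = 25557426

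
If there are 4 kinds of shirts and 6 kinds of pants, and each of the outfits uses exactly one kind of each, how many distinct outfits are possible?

By the multiplication principle: 4 x 6.

Final answer: 24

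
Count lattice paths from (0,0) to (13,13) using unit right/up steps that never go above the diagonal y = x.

Total monotonic paths to (13,13): C(26,13) = 10400600.
A path is bad iff it touches y = x + 1; reflecting its initial segment maps bad paths bijectively onto all paths to (12,14), of which there are C(26,14) = 9657700.
Valid Dyck paths: 10400600 - 9657700.
(Check: C(26,13) - C(26,14) = C(26,13)/14, the Catalan number C_{13}.)

Final answer: C_{13} = 742900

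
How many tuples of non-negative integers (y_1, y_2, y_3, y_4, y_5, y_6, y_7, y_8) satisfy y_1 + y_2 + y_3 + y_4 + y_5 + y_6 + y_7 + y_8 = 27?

Stars and bars with 27 stars and 7 bars:
C(27+8-1, 8-1) = C(34,7).

Final answer: C(34,7) = 5379616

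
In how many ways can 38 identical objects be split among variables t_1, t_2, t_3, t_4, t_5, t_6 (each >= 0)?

Stars and bars with 38 stars and 5 bars:
C(38+6-1, 6-1) = C(43,5).

Final answer: C(43,5) = 962598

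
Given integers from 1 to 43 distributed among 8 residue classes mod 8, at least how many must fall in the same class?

By pigeonhole with 43 objects and 8 categories: ceiling(43/8).

Final answer: 6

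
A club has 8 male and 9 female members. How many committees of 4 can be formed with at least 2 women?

Sum over valid woman counts:
C(9,2)C(8,2) = 1008
C(9,3)C(8,1) = 672
C(9,4)C(8,0) = 126
Total: 1008 + 672 + 126.

Final answer: 1806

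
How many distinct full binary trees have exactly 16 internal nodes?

The structures are counted by the Catalan number C_n. Here n = 16.
C_n = C(2n,n) - C(2n,n+1), so C_{16} = C(32,16) - C(32,17) = 601080390 - 565722720.

Final answer: C_{16} = 35357670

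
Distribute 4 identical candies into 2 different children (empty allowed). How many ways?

Stars and bars: C(n+k-1, k-1) = C(5,1).

Final answer: C(5,1) = 5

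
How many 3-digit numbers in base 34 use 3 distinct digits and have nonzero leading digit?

First digit: 33 (nonzero). Second: 33 (not first). Third: 32, etc.
Total: 33 x 33 x 32.

Final answer: 34848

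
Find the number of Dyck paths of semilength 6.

Total monotonic paths to (6,6): C(12,6) = 924.
Reflecting each bad path at its first crossing gives a bijection with paths to (5,7): C(12,7) = 792.
Valid Dyck paths: 924 - 792.
(Check: C(12,6) - C(12,7) = C(12,6)/7, the Catalan number C_{6}.)

Final answer: C_{6} = 132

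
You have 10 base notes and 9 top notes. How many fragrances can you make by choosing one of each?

By the multiplication principle: 10 x 9.

Final answer: 90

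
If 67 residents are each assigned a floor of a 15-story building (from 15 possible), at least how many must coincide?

There are 15 possible values for floor of a 15-story building. With 67 residents and 15 categories, by pigeonhole: ceiling(67/15).

Final answer: 5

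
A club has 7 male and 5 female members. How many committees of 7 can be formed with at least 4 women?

Sum over valid woman counts:
C(5,4)C(7,3) = 175
C(5,5)C(7,2) = 21
Total: 175 + 21.

Final answer: 196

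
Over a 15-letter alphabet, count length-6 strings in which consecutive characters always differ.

First character: 15 choices. Each subsequent: 14 choices (must differ from the previous one).
Total: 15 x 14^5.

Final answer: 15 x 14^{5} = 8067360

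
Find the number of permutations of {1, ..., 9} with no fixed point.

Derangements satisfy D(n) = (n-1)(D(n-1) + D(n-2)), starting from D(0)=1, D(1)=0.
Building up: D(2)=1, D(3)=2, D(4)=9, D(5)=44, D(6)=265, D(7)=1854, D(8)=14833.
D(9) = 8 x (D(8) + D(7)) = 8 x (14833 + 1854).

Final answer: D(9) = 133496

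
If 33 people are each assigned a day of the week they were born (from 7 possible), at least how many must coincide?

There are 7 possible values for day of the week they were born. With 33 people and 7 categories, by pigeonhole: ceiling(33/7).

Final answer: 5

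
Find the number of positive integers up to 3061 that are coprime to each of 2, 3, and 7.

|div by 2|=1530, |div by 3|=1020, |div by 7|=437.
|div by 2&3|=510, |div by 2&7|=218, |div by 3&7|=145, |div by all|=72.
By inclusion-exclusion, divisible by at least one: 1530+1020+437-510-218-145+72 = 2186.
Not divisible by any: 3061 - 2186.

Final answer: 875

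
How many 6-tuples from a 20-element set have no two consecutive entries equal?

Let g(n) count such strings. g(1) = 20, and each valid string of length n-1 extends in 19 ways (any symbol but the last), so g(n) = 19 g(n-1).
Total: g(6) = 20 x 19^5.

Final answer: 20 x 19^{5} = 49521980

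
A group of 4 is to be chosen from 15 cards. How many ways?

C(15,4) = 15!/(4! x (15-4)!).

Final answer: C(15,4) = 1365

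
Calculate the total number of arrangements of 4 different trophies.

The number of ways to arrange 4 distinct objects is 4!.

Final answer: 4! = 24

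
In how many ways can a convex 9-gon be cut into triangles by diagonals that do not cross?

This is a standard Catalan-number count: the answer is C_n. Here n = 9 - 2 = 7.
C_n = (2n)!/(n!(n+1)!), so C_{7} = 14!/(7! x 8!) = C(14,7)/8 = 3432/8.

Final answer: C_{7} = 429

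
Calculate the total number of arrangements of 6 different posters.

The number of ways to arrange 6 distinct objects is 6!.

Final answer: 6! = 720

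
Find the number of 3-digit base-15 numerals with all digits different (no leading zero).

First digit: 14 (nonzero). Second: 14 (not first). Third: 13, etc.
Total: 14 x 14 x 13.

Final answer: 2548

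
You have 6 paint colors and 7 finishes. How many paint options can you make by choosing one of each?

By the multiplication principle: 6 x 7.

Final answer: 42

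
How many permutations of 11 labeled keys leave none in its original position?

Use the recurrence D(n) = (n-1)(D(n-1) + D(n-2)) with D(0)=1, D(1)=0.
D(2) = 1 x (0 + 1) = 1
D(3) = 2 x (1 + 0) = 2
D(4) = 3 x (2 + 1) = 9
D(5) = 4 x (9 + 2) = 44
D(6) = 5 x (44 + 9) = 265
D(7) = 6 x (265 + 44) = 1854
D(8) = 7 x (1854 + 265) = 14833
D(9) = 8 x (14833 + 1854) = 133496
D(10) = 9 x (133496 + 14833) = 1334961
D(11) = 10 x (D(10) + D(9)) = 10 x (1334961 + 133496)

Final answer: D(11) = 14684570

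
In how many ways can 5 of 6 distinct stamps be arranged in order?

P(6,5) = 6!/(6-5)! = 6!/1!.

Final answer: P(6,5) = 720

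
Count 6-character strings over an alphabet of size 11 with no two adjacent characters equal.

First character: 11 choices. Each subsequent: 10 choices (must differ from the previous one).
Total: 11 x 10^5.

Final answer: 11 x 10^{5} = 1100000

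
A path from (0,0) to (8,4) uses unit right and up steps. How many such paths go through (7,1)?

Paths (0,0)->(7,1): C(8,1) = 8.
Paths (7,1)->(8,4): C(4,3) = 4.
By multiplication principle: 8 x 4.

Final answer: 32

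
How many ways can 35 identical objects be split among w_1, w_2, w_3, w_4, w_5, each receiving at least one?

Substitute w'_i = w_i - 1 (so w'_i >= 0). Then sum w'_i = 35 - 5 = 30.
Stars and bars: C(30+5-1, 5-1) = C(34,4).

Final answer: C(34,4) = 46376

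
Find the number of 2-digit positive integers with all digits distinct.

First digit: 9 (not 0). Second: 9 (not first). Third: 8, etc.
Total: 9 x 9.

Final answer: 81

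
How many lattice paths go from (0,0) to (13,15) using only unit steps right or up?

Each path has 13 right steps and 15 up steps in some order (28 steps total).
Choose which 15 of the 28 steps are up: C(28,15).

Final answer: C(28,15) = 37442160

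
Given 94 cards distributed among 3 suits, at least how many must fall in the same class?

By pigeonhole with 94 objects and 3 categories: ceiling(94/3).

Final answer: 32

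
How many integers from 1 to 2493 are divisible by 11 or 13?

Multiples of 11: 226. Multiples of 13: 191. Of both (lcm=143): 17.
By inclusion-exclusion: 226 + 191 - 17.

Final answer: 400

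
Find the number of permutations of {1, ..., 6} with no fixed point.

D(n) = (n-1)(D(n-1) + D(n-2)), D(0)=1, D(1)=0.
Building up: D(2)=1, D(3)=2, D(4)=9, D(5)=44.
D(6) = 5 x (D(5) + D(4)) = 5 x (44 + 9).

Final answer: D(6) = 265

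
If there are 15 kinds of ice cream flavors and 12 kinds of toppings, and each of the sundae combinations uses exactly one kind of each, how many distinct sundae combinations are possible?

By the multiplication principle: 15 x 12.

Final answer: 180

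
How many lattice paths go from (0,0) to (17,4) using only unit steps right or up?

Each path has 17 right steps and 4 up steps in some order (21 steps total).
Choose which 4 of the 21 steps are up: C(21,4).

Final answer: C(21,4) = 5985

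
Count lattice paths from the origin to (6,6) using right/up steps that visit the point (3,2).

Paths (0,0)->(3,2): C(5,2) = 10.
Paths (3,2)->(6,6): C(7,4) = 35.
By multiplication principle: 10 x 35.

Final answer: 350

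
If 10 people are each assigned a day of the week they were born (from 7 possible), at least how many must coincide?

There are 7 possible values for day of the week they were born. With 10 people and 7 categories, by pigeonhole: ceiling(10/7).

Final answer: 2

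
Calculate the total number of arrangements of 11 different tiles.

The number of ways to arrange 11 distinct objects is 11!.

Final answer: 11! = 39916800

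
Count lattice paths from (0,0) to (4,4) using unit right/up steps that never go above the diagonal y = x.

Total monotonic paths to (4,4): C(8,4) = 70.
By the reflection principle, paths that go above the diagonal number C(8,5) = 56.
Valid Dyck paths: 70 - 56.
(Check: C(8,4) - C(8,5) = C(8,4)/5, the Catalan number C_{4}.)

Final answer: C_{4} = 14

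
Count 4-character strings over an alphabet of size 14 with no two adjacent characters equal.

Let g(n) count such strings. g(1) = 14, and each valid string of length n-1 extends in 13 ways (any symbol but the last), so g(n) = 13 g(n-1).
Total: g(4) = 14 x 13^3.

Final answer: 14 x 13^{3} = 30758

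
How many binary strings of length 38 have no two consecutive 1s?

A valid string ends in 0 (append to any length-(n-1) valid string) or in 01 (append to any length-(n-2) valid string), so a(n) = a(n-1) + a(n-2) with a(1)=2, a(2)=3.
Iterating the recurrence: a(1)=2, a(2)=3, a(3)=5, a(4)=8, a(5)=13, a(6)=21, a(7)=34, a(8)=55, a(9)=89, a(10)=144, a(11)=233, a(12)=377, a(13)=610, a(14)=987, a(15)=1597, a(16)=2584, a(17)=4181, a(18)=6765, a(19)=10946, a(20)=17711, a(21)=28657, a(22)=46368, a(23)=75025, a(24)=121393, a(25)=196418, a(26)=317811, a(27)=514229, a(28)=832040, a(29)=1346269, a(30)=2178309, a(31)=3524578, a(32)=5702887, a(33)=9227465, a(34)=14930352, a(35)=24157817, a(36)=39088169, a(37)=63245986, a(38)=102334155.

Final answer: 102334155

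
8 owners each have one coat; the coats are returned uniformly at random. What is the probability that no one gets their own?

Derangements satisfy D(n) = (n-1)(D(n-1) + D(n-2)), starting from D(0)=1, D(1)=0.
Building up: D(2)=1, D(3)=2, D(4)=9, D(5)=44, D(6)=265, D(7)=1854, D(8)=14833.
Total arrangements: 8! = 40320.
Probability = D(8)/8! = 2119/5760.

Final answer: D(8)/8! = 14833/40320 = 0.367882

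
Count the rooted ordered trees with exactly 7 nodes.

This is counted by the nth Catalan number C_n. Here n = 7 - 1 = 6.
C_n = C(2n,n)/(n+1), so C_{6} = C(12,6)/7 = 924/7.

Final answer: C_{6} = 132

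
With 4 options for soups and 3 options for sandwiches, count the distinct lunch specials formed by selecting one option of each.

By the multiplication principle: 4 x 3.

Final answer: 12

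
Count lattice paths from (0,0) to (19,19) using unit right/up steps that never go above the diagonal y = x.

Total monotonic paths to (19,19): C(38,19) = 35345263800.
Reflecting each bad path at its first crossing gives a bijection with paths to (18,20): C(38,20) = 33578000610.
Valid Dyck paths: 35345263800 - 33578000610.
(Check: C(38,19) - C(38,20) = C(38,19)/20, the Catalan number C_{19}.)

Final answer: C_{19} = 1767263190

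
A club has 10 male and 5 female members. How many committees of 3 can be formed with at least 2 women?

Sum over valid woman counts:
C(5,2)C(10,1) = 100
C(5,3)C(10,0) = 10
Total: 100 + 10.

Final answer: 110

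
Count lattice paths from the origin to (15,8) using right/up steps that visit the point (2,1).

Paths (0,0)->(2,1): C(3,1) = 3.
Paths (2,1)->(15,8): C(20,7) = 77520.
By multiplication principle: 3 x 77520.

Final answer: 232560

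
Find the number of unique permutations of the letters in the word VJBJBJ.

Letters (B:2, J:3, V:1). Total letters: 6.
Permutations = 6!/(3! x 2!).

Final answer: 60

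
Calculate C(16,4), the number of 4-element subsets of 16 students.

C(16,4) = 16!/(4! x (16-4)!).

Final answer: C(16,4) = 1820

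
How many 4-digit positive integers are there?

These are the integers in [10^3, 10^4), so the count is 10^4 - 10^3 = 9 x 10^3.

Final answer: 9000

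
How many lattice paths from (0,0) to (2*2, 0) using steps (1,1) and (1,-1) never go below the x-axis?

Total monotonic paths to (2,2): C(4,2) = 6.
By the reflection principle, paths that go above the diagonal number C(4,3) = 4.
Valid Dyck paths: 6 - 4.
(These counts are the Catalan numbers.)

Final answer: C_{2} = 2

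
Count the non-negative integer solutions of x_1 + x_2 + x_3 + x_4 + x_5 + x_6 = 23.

Stars and bars with 23 stars and 5 bars:
C(23+6-1, 6-1) = C(28,5).

Final answer: C(28,5) = 98280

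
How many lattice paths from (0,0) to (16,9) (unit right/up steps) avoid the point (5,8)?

Total paths to (16,9): C(25,9) = 2042975.
Paths through (5,8): C(13,8) x C(12,1) = 15444.
Avoiding (5,8): 2042975 - 15444.

Final answer: 2027531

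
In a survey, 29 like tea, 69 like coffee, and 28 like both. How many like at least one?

|A union B| = |A| + |B| - |A intersect B| = 29 + 69 - 28.

Final answer: 70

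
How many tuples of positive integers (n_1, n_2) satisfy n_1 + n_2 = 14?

Substitute n'_i = n_i - 1 (so n'_i >= 0). Then sum n'_i = 14 - 2 = 12.
Stars and bars: C(12+2-1, 2-1) = C(13,1).

Final answer: C(13,1) = 13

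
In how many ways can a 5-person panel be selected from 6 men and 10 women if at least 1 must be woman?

Sum over valid woman counts:
C(10,1)C(6,4) = 150
C(10,2)C(6,3) = 900
C(10,3)C(6,2) = 1800
C(10,4)C(6,1) = 1260
C(10,5)C(6,0) = 252
Total: 150 + 900 + 1800 + 1260 + 252.

Final answer: 4362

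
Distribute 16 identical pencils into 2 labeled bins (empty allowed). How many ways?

Stars and bars: C(n+k-1, k-1) = C(17,1).

Final answer: C(17,1) = 17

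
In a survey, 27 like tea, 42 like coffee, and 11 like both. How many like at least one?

|A union B| = |A| + |B| - |A intersect B| = 27 + 42 - 11.

Final answer: 58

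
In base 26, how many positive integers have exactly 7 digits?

In base 26, the leading digit has 25 choices (1..25); each of the remaining 6 digits has 26 choices.
Total: 25 x 26^6.

Final answer: 7722894400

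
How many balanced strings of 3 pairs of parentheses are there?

This is counted by the nth Catalan number C_n. Here n = 3 (pairs).
C_n = C(2n,n) - C(2n,n+1), so C_{3} = C(6,3) - C(6,4) = 20 - 15.

Final answer: C_{3} = 5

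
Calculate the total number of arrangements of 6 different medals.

The number of ways to arrange 6 distinct objects is 6!.

Final answer: 6! = 720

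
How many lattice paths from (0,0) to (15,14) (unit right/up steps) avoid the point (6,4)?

Total paths to (15,14): C(29,14) = 77558760.
Paths through (6,4): C(10,4) x C(19,10) = 19399380.
Avoiding (6,4): 77558760 - 19399380.

Final answer: 58159380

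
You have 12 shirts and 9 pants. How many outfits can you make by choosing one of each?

By the multiplication principle: 12 x 9.

Final answer: 108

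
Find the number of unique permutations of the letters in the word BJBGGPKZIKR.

Letters (B:2, G:2, I:1, J:1, K:2, P:1, R:1, Z:1). Total letters: 11.
Permutations = 11!/(2! x 2! x 2!).

Final answer: 4989600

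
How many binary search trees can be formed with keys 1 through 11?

The structures are counted by the Catalan number C_n. Here n = 11.
C_n = (2n)!/(n!(n+1)!), so C_{11} = 22!/(11! x 12!) = C(22,11)/12 = 705432/12.

Final answer: C_{11} = 58786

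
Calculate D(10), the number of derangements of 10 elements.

D(n) = (n-1)(D(n-1) + D(n-2)), D(0)=1, D(1)=0.
Building up: D(2)=1, D(3)=2, D(4)=9, D(5)=44, D(6)=265, D(7)=1854, D(8)=14833, D(9)=133496.
D(10) = 9 x (D(9) + D(8)) = 9 x (133496 + 14833).

Final answer: D(10) = 1334961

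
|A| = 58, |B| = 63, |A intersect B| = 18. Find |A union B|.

|A union B| = |A| + |B| - |A intersect B| = 58 + 63 - 18.

Final answer: 103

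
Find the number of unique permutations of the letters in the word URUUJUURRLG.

Letters (G:1, J:1, L:1, R:3, U:5). Total letters: 11.
Permutations = 11!/(5! x 3!).

Final answer: 55440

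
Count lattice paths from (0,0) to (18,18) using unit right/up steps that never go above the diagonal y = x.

Total monotonic paths to (18,18): C(36,18) = 9075135300.
Paths that cross above y=x (reflection bijection): C(36,19) = 8597496600.
Valid Dyck paths: 9075135300 - 8597496600.
(Check: C(36,18) - C(36,19) = C(36,18)/19, the Catalan number C_{18}.)

Final answer: C_{18} = 477638700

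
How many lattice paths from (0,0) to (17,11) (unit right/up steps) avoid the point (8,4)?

Total paths to (17,11): C(28,11) = 21474180.
Paths through (8,4): C(12,4) x C(16,7) = 5662800.
Avoiding (8,4): 21474180 - 5662800.

Final answer: 15811380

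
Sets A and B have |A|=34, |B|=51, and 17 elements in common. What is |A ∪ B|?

|A union B| = |A| + |B| - |A intersect B| = 34 + 51 - 17.

Final answer: 68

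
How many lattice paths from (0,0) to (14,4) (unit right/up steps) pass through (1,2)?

Paths (0,0)->(1,2): C(3,2) = 3.
Paths (1,2)->(14,4): C(15,2) = 105.
By multiplication principle: 3 x 105.

Final answer: 315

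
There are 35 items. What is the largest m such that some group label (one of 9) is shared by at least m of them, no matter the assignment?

There are 9 possible values for group label (one of 9). With 35 items and 9 categories, by pigeonhole: ceiling(35/9).

Final answer: 4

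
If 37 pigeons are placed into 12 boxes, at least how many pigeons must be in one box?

By the pigeonhole principle: ceiling(37/12).

Final answer: 4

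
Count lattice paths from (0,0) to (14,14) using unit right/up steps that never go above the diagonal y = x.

Total monotonic paths to (14,14): C(28,14) = 40116600.
By the reflection principle, paths that go above the diagonal number C(28,15) = 37442160.
Valid Dyck paths: 40116600 - 37442160.
(Equivalently, C_{14} = C(28,14)/15 = 40116600/15.)

Final answer: C_{14} = 2674440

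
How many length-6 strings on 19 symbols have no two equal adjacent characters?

First character: 19 choices. Each subsequent: 18 choices (must differ from the previous one).
Total: 19 x 18^5.

Final answer: 19 x 18^{5} = 35901792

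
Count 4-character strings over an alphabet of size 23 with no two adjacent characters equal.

Let g(n) count such strings. g(1) = 23, and each valid string of length n-1 extends in 22 ways (any symbol but the last), so g(n) = 22 g(n-1).
Total: g(4) = 23 x 22^3.

Final answer: 23 x 22^{3} = 244904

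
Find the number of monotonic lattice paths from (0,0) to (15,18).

Each path has 15 right steps and 18 up steps in some order (33 steps total).
Choose which 18 of the 33 steps are up: C(33,18).

Final answer: C(33,18) = 1037158320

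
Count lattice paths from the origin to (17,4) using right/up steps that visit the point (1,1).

Paths (0,0)->(1,1): C(2,1) = 2.
Paths (1,1)->(17,4): C(19,3) = 969.
By multiplication principle: 2 x 969.

Final answer: 1938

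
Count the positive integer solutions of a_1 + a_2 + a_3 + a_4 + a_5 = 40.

Substitute a'_i = a_i - 1 (so a'_i >= 0). Then sum a'_i = 40 - 5 = 35.
Stars and bars: C(35+5-1, 5-1) = C(39,4).

Final answer: C(39,4) = 82251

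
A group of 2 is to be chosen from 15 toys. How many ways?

C(15,2) = 15!/(2! x (15-2)!).

Final answer: C(15,2) = 105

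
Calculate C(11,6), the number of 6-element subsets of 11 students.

C(11,6) = 11!/(6! x 5!).

Final answer: \binom{11}{6} = 462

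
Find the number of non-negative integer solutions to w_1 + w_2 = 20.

Stars and bars with 20 stars and 1 bars:
C(20+2-1, 2-1) = C(21,1).

Final answer: C(21,1) = 21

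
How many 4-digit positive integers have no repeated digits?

First digit: 9 (not 0). Second: 9 (not first). Third: 8, etc.
Total: 9 x 9 x 8 x 7.

Final answer: 4536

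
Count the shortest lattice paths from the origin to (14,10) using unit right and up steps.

Each path has 14 right steps and 10 up steps in some order (24 steps total).
Choose which 10 of the 24 steps are up: C(24,10).

Final answer: C(24,10) = 1961256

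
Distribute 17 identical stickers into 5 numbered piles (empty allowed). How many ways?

Stars and bars: C(n+k-1, k-1) = C(21,4).

Final answer: C(21,4) = 5985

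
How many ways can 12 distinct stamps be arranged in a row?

The number of ways to arrange 12 distinct objects is 12!.

Final answer: 12! = 479001600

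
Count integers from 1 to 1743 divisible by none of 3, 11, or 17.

|div by 3|=581, |div by 11|=158, |div by 17|=102.
|div by 3&11|=52, |div by 3&17|=34, |div by 11&17|=9, |div by all|=3.
By inclusion-exclusion, divisible by at least one: 581+158+102-52-34-9+3 = 749.
Not divisible by any: 1743 - 749.

Final answer: 994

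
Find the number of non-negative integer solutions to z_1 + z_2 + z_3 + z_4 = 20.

Stars and bars with 20 stars and 3 bars:
C(20+4-1, 4-1) = C(23,3).

Final answer: C(23,3) = 1771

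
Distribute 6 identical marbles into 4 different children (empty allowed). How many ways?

Stars and bars: C(n+k-1, k-1) = C(9,3).

Final answer: C(9,3) = 84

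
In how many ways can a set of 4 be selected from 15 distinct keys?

C(15,4) = 15!/(4! x 11!).

Final answer: \binom{15}{4} = 1365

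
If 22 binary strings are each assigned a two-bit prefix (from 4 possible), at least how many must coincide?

There are 4 possible values for two-bit prefix. With 22 binary strings and 4 categories, by pigeonhole: ceiling(22/4).

Final answer: 6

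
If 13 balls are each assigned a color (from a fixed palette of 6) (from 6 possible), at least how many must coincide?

There are 6 possible values for color (from a fixed palette of 6). With 13 balls and 6 categories, by pigeonhole: ceiling(13/6).

Final answer: 3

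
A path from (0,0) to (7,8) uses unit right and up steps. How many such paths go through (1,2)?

Paths (0,0)->(1,2): C(3,2) = 3.
Paths (1,2)->(7,8): C(12,6) = 924.
By multiplication principle: 3 x 924.

Final answer: 2772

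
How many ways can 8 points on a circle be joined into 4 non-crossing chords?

This is counted by the nth Catalan number C_n. Here n = 8/2 = 4.
C_n = (2n)!/(n!(n+1)!), so C_{4} = 8!/(4! x 5!) = C(8,4)/5 = 70/5.

Final answer: C_{4} = 14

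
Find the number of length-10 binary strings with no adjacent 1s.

Classify by the final bit: ...0 gives a(n-1) strings, ...01 gives a(n-2) strings. Thus a(n) = a(n-1) + a(n-2) with a(1)=2, a(2)=3.
Computing successive values: a(1)=2, a(2)=3, a(3)=5, a(4)=8, a(5)=13, a(6)=21, a(7)=34, a(8)=55, a(9)=89, a(10)=144.

Final answer: 144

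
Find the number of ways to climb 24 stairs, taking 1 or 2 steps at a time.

Let f(n) be the number of climbs. Removing the last move (1 or 2 steps) gives f(n) = f(n-1) + f(n-2); base cases f(1)=1, f(2)=2.
Computing successive values: f(1)=1, f(2)=2, f(3)=3, f(4)=5, f(5)=8, f(6)=13, f(7)=21, f(8)=34, f(9)=55, f(10)=89, f(11)=144, f(12)=233, f(13)=377, f(14)=610, f(15)=987, f(16)=1597, f(17)=2584, f(18)=4181, f(19)=6765, f(20)=10946, f(21)=17711, f(22)=28657, f(23)=46368, f(24)=75025.

Final answer: 75025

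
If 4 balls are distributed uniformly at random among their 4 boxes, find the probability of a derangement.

Use the recurrence D(n) = (n-1)(D(n-1) + D(n-2)) with D(0)=1, D(1)=0.
Building up: D(2)=1, D(3)=2, D(4)=9.
Total arrangements: 4! = 24.
Probability = D(4)/4! = 3/8.

Final answer: D(4)/4! = 9/24 = 0.375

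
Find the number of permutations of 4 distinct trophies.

The number of ways to arrange 4 distinct objects is 4!.

Final answer: 4! = 24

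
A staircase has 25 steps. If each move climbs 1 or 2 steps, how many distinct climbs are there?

Condition on the final move: it is a 1-step (f(n-1) ways to get there) or a 2-step (f(n-2) ways), so f(n) = f(n-1) + f(n-2), with f(1)=1, f(2)=2.
Computing successive values: f(1)=1, f(2)=2, f(3)=3, f(4)=5, f(5)=8, f(6)=13, f(7)=21, f(8)=34, f(9)=55, f(10)=89, f(11)=144, f(12)=233, f(13)=377, f(14)=610, f(15)=987, f(16)=1597, f(17)=2584, f(18)=4181, f(19)=6765, f(20)=10946, f(21)=17711, f(22)=28657, f(23)=46368, f(24)=75025, f(25)=121393.

Final answer: 121393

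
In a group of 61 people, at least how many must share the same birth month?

There are 12 possible values for birth month. With 61 people and 12 categories, by pigeonhole: ceiling(61/12).

Final answer: 6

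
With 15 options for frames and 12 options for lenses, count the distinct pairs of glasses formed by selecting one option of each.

By the multiplication principle: 15 x 12.

Final answer: 180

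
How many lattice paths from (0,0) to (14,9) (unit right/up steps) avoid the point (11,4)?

Total paths to (14,9): C(23,9) = 817190.
Paths through (11,4): C(15,4) x C(8,5) = 76440.
Avoiding (11,4): 817190 - 76440.

Final answer: 740750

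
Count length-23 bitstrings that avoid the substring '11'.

Classify by the final bit: ...0 gives a(n-1) strings, ...01 gives a(n-2) strings. Thus a(n) = a(n-1) + a(n-2) with a(1)=2, a(2)=3.
Iterating the recurrence: a(1)=2, a(2)=3, a(3)=5, a(4)=8, a(5)=13, a(6)=21, a(7)=34, a(8)=55, a(9)=89, a(10)=144, a(11)=233, a(12)=377, a(13)=610, a(14)=987, a(15)=1597, a(16)=2584, a(17)=4181, a(18)=6765, a(19)=10946, a(20)=17711, a(21)=28657, a(22)=46368, a(23)=75025.

Final answer: 75025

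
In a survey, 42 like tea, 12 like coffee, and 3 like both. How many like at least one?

|A union B| = |A| + |B| - |A intersect B| = 42 + 12 - 3.

Final answer: 51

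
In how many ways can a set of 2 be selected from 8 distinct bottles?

C(8,2) = 8!/(2! x (8-2)!).

Final answer: C(8,2) = 28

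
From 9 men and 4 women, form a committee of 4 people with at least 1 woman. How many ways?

Sum over valid woman counts:
C(4,1)C(9,3) = 336
C(4,2)C(9,2) = 216
C(4,3)C(9,1) = 36
C(4,4)C(9,0) = 1
Total: 336 + 216 + 36 + 1.

Final answer: 589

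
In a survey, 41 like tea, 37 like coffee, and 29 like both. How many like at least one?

|A union B| = |A| + |B| - |A intersect B| = 41 + 37 - 29.

Final answer: 49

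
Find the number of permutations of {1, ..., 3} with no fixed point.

D(n) = (n-1)(D(n-1) + D(n-2)), D(0)=1, D(1)=0.
D(2) = 1 x (0 + 1) = 1
D(3) = 2 x (D(2) + D(1)) = 2 x (1 + 0)

Final answer: D(3) = 2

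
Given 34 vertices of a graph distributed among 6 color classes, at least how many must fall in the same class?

By pigeonhole with 34 objects and 6 categories: ceiling(34/6).

Final answer: 6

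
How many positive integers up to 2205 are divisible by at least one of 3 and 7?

Multiples of 3: 735. Multiples of 7: 315. Of both (lcm=21): 105.
By inclusion-exclusion: 735 + 315 - 105.

Final answer: 945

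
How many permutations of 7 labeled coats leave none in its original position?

D(n) = (n-1)(D(n-1) + D(n-2)), D(0)=1, D(1)=0.
D(2) = 1 x (0 + 1) = 1
D(3) = 2 x (1 + 0) = 2
D(4) = 3 x (2 + 1) = 9
D(5) = 4 x (9 + 2) = 44
D(6) = 5 x (44 + 9) = 265
D(7) = 6 x (D(6) + D(5)) = 6 x (265 + 44)

Final answer: D(7) = 1854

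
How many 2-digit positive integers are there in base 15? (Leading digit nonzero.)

In base 15, the leading digit has 14 choices (1..14); each of the remaining 1 digits has 15 choices.
Total: 14 x 15^1.

Final answer: 210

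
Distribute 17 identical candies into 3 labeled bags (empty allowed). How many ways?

Stars and bars: C(n+k-1, k-1) = C(19,2).

Final answer: C(19,2) = 171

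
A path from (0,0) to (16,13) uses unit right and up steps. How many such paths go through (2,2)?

Paths (0,0)->(2,2): C(4,2) = 6.
Paths (2,2)->(16,13): C(25,11) = 4457400.
By multiplication principle: 6 x 4457400.

Final answer: 26744400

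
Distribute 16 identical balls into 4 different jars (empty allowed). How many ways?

Stars and bars: C(n+k-1, k-1) = C(19,3).

Final answer: C(19,3) = 969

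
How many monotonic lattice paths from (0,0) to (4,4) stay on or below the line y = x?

Total monotonic paths to (4,4): C(8,4) = 70.
Paths that cross above y=x (reflection bijection): C(8,5) = 56.
Valid Dyck paths: 70 - 56.
(Equivalently, C_{4} = C(8,4)/5 = 70/5.)

Final answer: C_{4} = 14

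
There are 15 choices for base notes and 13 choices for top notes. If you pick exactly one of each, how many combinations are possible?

By the multiplication principle: 15 x 13.

Final answer: 195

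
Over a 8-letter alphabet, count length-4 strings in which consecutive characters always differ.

Let g(n) count such strings. g(1) = 8, and each valid string of length n-1 extends in 7 ways (any symbol but the last), so g(n) = 7 g(n-1).
Total: g(4) = 8 x 7^3.

Final answer: 8 x 7^{3} = 2744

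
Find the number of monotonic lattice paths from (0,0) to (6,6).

Each path has 6 right steps and 6 up steps in some order (12 steps total).
Choose which 6 of the 12 steps are up: C(12,6).

Final answer: C(12,6) = 924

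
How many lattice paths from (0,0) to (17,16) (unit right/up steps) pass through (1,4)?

Paths (0,0)->(1,4): C(5,4) = 5.
Paths (1,4)->(17,16): C(28,12) = 30421755.
By multiplication principle: 5 x 30421755.

Final answer: 152108775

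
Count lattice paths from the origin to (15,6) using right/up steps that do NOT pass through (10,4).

Total paths to (15,6): C(21,6) = 54264.
Paths through (10,4): C(14,4) x C(7,2) = 21021.
Avoiding (10,4): 54264 - 21021.

Final answer: 33243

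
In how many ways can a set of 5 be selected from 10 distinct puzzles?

C(10,5) = 10!/(5! x 5!).

Final answer: \binom{10}{5} = 252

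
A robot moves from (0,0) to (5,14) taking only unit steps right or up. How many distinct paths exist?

Each path has 5 right steps and 14 up steps in some order (19 steps total).
Choose which 14 of the 19 steps are up: C(19,14).

Final answer: C(19,14) = 11628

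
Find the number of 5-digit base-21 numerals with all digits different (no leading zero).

The leading digit has 20 choices (anything but zero); the next has 20 (anything but the first), then 19, and so on, one fewer each time.
Total: 20 x 20 x 19 x 18 x 17.

Final answer: 2325600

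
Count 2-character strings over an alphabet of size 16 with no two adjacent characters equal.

First character: 16 choices. Each subsequent: 15 choices (must differ from the previous one).
Total: 16 x 15^1.

Final answer: 16 x 15^{1} = 240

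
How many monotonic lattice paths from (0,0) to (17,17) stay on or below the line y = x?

Total monotonic paths to (17,17): C(34,17) = 2333606220.
Reflecting each bad path at its first crossing gives a bijection with paths to (16,18): C(34,18) = 2203961430.
Valid Dyck paths: 2333606220 - 2203961430.
(This is the Catalan number C_{17}.)

Final answer: C_{17} = 129644790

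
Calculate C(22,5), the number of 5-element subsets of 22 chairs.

C(22,5) = 22!/(5! x (22-5)!).

Final answer: C(22,5) = 26334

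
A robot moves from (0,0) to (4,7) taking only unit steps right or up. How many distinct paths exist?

Each path has 4 right steps and 7 up steps in some order (11 steps total).
Choose which 7 of the 11 steps are up: C(11,7).

Final answer: C(11,7) = 330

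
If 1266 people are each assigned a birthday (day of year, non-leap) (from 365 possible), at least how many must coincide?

There are 365 possible values for birthday (day of year, non-leap). With 1266 people and 365 categories, by pigeonhole: ceiling(1266/365).

Final answer: 4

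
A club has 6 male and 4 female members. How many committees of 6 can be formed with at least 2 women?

Sum over valid woman counts:
C(4,2)C(6,4) = 90
C(4,3)C(6,3) = 80
C(4,4)C(6,2) = 15
Total: 90 + 80 + 15.

Final answer: 185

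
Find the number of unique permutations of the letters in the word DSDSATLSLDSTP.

Letters (A:1, D:3, L:2, P:1, S:4, T:2). Total letters: 13.
Permutations = 13!/(4! x 3! x 2! x 2!).

Final answer: 10810800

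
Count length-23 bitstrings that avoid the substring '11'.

Classify by the final bit: ...0 gives a(n-1) strings, ...01 gives a(n-2) strings. Thus a(n) = a(n-1) + a(n-2) with a(1)=2, a(2)=3.
Building up term by term: a(1)=2, a(2)=3, a(3)=5, a(4)=8, a(5)=13, a(6)=21, a(7)=34, a(8)=55, a(9)=89, a(10)=144, a(11)=233, a(12)=377, a(13)=610, a(14)=987, a(15)=1597, a(16)=2584, a(17)=4181, a(18)=6765, a(19)=10946, a(20)=17711, a(21)=28657, a(22)=46368, a(23)=75025.

Final answer: 75025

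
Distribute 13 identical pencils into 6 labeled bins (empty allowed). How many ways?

Stars and bars: C(n+k-1, k-1) = C(18,5).

Final answer: C(18,5) = 8568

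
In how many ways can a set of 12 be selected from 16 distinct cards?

C(16,12) = 16!/(12! x 4!).

Final answer: \binom{16}{12} = 1820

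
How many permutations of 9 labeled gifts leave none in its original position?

Derangements satisfy D(n) = (n-1)(D(n-1) + D(n-2)), starting from D(0)=1, D(1)=0.
D(2) = 1 x (0 + 1) = 1
D(3) = 2 x (1 + 0) = 2
D(4) = 3 x (2 + 1) = 9
D(5) = 4 x (9 + 2) = 44
D(6) = 5 x (44 + 9) = 265
D(7) = 6 x (265 + 44) = 1854
D(8) = 7 x (1854 + 265) = 14833
D(9) = 8 x (D(8) + D(7)) = 8 x (14833 + 1854)

Final answer: D(9) = 133496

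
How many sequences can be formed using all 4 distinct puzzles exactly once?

The number of ways to arrange 4 distinct objects is 4!.

Final answer: 4! = 24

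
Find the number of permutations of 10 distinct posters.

The number of ways to arrange 10 distinct objects is 10!.

Final answer: 10! = 3628800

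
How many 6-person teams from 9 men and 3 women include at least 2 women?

Sum over valid woman counts:
C(3,2)C(9,4) = 378
C(3,3)C(9,3) = 84
Total: 378 + 84.

Final answer: 462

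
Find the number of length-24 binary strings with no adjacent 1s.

Classify by the final bit: ...0 gives a(n-1) strings, ...01 gives a(n-2) strings. Thus a(n) = a(n-1) + a(n-2) with a(1)=2, a(2)=3.
Building up term by term: a(1)=2, a(2)=3, a(3)=5, a(4)=8, a(5)=13, a(6)=21, a(7)=34, a(8)=55, a(9)=89, a(10)=144, a(11)=233, a(12)=377, a(13)=610, a(14)=987, a(15)=1597, a(16)=2584, a(17)=4181, a(18)=6765, a(19)=10946, a(20)=17711, a(21)=28657, a(22)=46368, a(23)=75025, a(24)=121393.

Final answer: 121393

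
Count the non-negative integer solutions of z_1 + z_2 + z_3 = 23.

Stars and bars with 23 stars and 2 bars:
C(23+3-1, 3-1) = C(25,2).

Final answer: C(25,2) = 300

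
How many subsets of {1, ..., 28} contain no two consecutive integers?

Condition on whether n belongs to the subset: if not, any valid subset of {1, ..., n-1} works (a(n-1)); if so, n-1 is excluded and the rest is a valid subset of {1, ..., n-2} (a(n-2)). Hence a(n) = a(n-1) + a(n-2), a(1)=2, a(2)=3.
Iterating the recurrence: a(1)=2, a(2)=3, a(3)=5, a(4)=8, a(5)=13, a(6)=21, a(7)=34, a(8)=55, a(9)=89, a(10)=144, a(11)=233, a(12)=377, a(13)=610, a(14)=987, a(15)=1597, a(16)=2584, a(17)=4181, a(18)=6765, a(19)=10946, a(20)=17711, a(21)=28657, a(22)=46368, a(23)=75025, a(24)=121393, a(25)=196418, a(26)=317811, a(27)=514229, a(28)=832040.

Final answer: 832040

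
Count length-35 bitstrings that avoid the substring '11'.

Classify by the final bit: ...0 gives a(n-1) strings, ...01 gives a(n-2) strings. Thus a(n) = a(n-1) + a(n-2) with a(1)=2, a(2)=3.
Building up term by term: a(1)=2, a(2)=3, a(3)=5, a(4)=8, a(5)=13, a(6)=21, a(7)=34, a(8)=55, a(9)=89, a(10)=144, a(11)=233, a(12)=377, a(13)=610, a(14)=987, a(15)=1597, a(16)=2584, a(17)=4181, a(18)=6765, a(19)=10946, a(20)=17711, a(21)=28657, a(22)=46368, a(23)=75025, a(24)=121393, a(25)=196418, a(26)=317811, a(27)=514229, a(28)=832040, a(29)=1346269, a(30)=2178309, a(31)=3524578, a(32)=5702887, a(33)=9227465, a(34)=14930352, a(35)=24157817.

Final answer: 24157817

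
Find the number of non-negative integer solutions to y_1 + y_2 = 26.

Stars and bars with 26 stars and 1 bars:
C(26+2-1, 2-1) = C(27,1).

Final answer: C(27,1) = 27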